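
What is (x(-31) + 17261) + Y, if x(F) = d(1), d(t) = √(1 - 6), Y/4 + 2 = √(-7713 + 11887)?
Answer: 17253 + 4*√4174 + I*√5 ≈ 17511.0 + 2.2361*I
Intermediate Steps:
Y = -8 + 4*√4174 (Y = -8 + 4*√(-7713 + 11887) = -8 + 4*√4174 ≈ 250.43)
d(t) = I*√5 (d(t) = √(-5) = I*√5)
x(F) = I*√5
(x(-31) + 17261) + Y = (I*√5 + 17261) + (-8 + 4*√4174) = (17261 + I*√5) + (-8 + 4*√4174) = 17253 + 4*√4174 + I*√5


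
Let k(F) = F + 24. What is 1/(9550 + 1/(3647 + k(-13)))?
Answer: 3658/34933901 ≈ 0.00010471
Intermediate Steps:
k(F) = 24 + F
1/(9550 + 1/(3647 + k(-13))) = 1/(9550 + 1/(3647 + (24 - 13))) = 1/(9550 + 1/(3647 + 11)) = 1/(9550 + 1/3658) = 1/(34933901/3658) = 3658/34933901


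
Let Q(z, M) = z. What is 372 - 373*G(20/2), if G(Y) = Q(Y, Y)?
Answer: -3358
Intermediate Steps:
G(Y) = Y
372 - 373*G(20/2) = 372 - 7460/2 = 372 - 373*10 = 372 - 3730 = -3358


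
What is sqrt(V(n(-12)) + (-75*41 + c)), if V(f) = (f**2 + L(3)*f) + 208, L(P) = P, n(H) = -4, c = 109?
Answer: 9*I*sqrt(34) ≈ 52.479*I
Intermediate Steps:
V(f) = 208 + f**2 + 3*f (V(f) = (f**2 + 3*f) + 208 = 208 + f**2 + 3*f)
sqrt(V(n(-12)) + (-75*41 + c)) = sqrt((208 + (-4)**2 + 3*(-4)) + (-75*41 + 109)) = sqrt((208 + 16 - 12) + (-3075 + 109)) = sqrt(212 - 2966) = sqrt(-2754) = 9*I*sqrt(34)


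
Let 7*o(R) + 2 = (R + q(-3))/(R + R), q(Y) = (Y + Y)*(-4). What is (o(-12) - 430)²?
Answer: 36300625/196 ≈ 1.8521e+5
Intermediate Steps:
q(Y) = -8*Y (q(Y) = (2*Y)*(-4) = -8*Y)
o(R) = -2/7 + (24 + R)/(14*R) (o(R) = -2/7 + ((R - 8*(-3))/(R + R))/7 = -2/7 + ((R + 24)/((2*R)))/7 = -2/7 + ((24 + R)*(1/(2*R)))/7 = -2/7 + ((24 + R)/(2*R))/7 = -2/7 + (24 + R)/(14*R))
(o(-12) - 430)² = ((3/14)*(8 - 1*(-12))/(-12) - 430)² = ((3/14)*(-1/12)*(8 + 12) - 430)² = ((3/14)*(-1/12)*20 - 430)² = (-5/14 - 430)² = (-6025/14)² = 36300625/196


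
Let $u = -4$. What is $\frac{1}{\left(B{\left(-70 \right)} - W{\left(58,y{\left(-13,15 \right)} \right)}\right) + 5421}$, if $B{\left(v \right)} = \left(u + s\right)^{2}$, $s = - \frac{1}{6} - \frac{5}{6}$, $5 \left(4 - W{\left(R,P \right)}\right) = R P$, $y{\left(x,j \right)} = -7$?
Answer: $\frac{5}{26804} \approx 0.00018654$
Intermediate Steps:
$W{\left(R,P \right)} = 4 - \frac{P R}{5}$ ($W{\left(R,P \right)} = 4 - \frac{R P}{5} = 4 - \frac{P R}{5}$)
$s = -1$ ($s = \left(-1\right) \frac{1}{6} - \frac{5}{6} = - \frac{1}{6} - \frac{5}{6} = -1$)
$B{\left(v \right)} = 25$ ($B{\left(v \right)} = \left(-4 - 1\right)^{2} = \left(-5\right)^{2} = 25$)
$\frac{1}{\left(B{\left(-70 \right)} - W{\left(58,y{\left(-13,15 \right)} \right)}\right) + 5421} = \frac{1}{\left(25 - \left(4 - \left(- \frac{7}{5}\right) 58\right)\right) + 5421} = \frac{1}{\left(25 - \left(4 + \frac{406}{5}\right)\right) + 5421} = \frac{1}{\left(25 - \frac{426}{5}\right) + 5421} = \frac{1}{- \frac{301}{5} + 5421} = \frac{1}{\frac{26804}{5}} = \frac{5}{26804}$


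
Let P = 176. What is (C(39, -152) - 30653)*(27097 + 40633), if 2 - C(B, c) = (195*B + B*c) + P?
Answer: -2201495920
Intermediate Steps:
C(B, c) = -174 - 195*B - B*c (C(B, c) = 2 - ((195*B + B*c) + 176) = 2 - (176 + 195*B + B*c) = 2 + (-176 - 195*B - B*c) = -174 - 195*B - B*c)
(C(39, -152) - 30653)*(27097 + 40633) = ((-174 - 195*39 - 1*39*(-152)) - 30653)*(27097 + 40633) = ((-174 - 7605 + 5928) - 30653)*67730 = (-1851 - 30653)*67730 = -32504*67730 = -2201495920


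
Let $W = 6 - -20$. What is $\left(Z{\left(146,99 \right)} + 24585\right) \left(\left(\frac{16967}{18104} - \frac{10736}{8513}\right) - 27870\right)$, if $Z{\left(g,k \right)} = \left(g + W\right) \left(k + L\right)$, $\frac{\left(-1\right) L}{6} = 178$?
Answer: $\frac{610297104159217179}{154119352} \approx 3.9599 \cdot 10^{9}$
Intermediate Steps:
$L = -1068$ ($L = \left(-6\right) 178 = -1068$)
$W = 26$ ($W = 6 + 20 = 26$)
$Z{\left(g,k \right)} = \left(-1068 + k\right) \left(26 + g\right)$ ($Z{\left(g,k \right)} = \left(g + 26\right) \left(k - 1068\right) = \left(26 + g\right) \left(-1068 + k\right) = \left(-1068 + k\right) \left(26 + g\right)$)
$\left(Z{\left(146,99 \right)} + 24585\right) \left(\left(\frac{16967}{18104} - \frac{10736}{8513}\right) - 27870\right) = \left(\left(-27768 - 155928 + 26 \cdot 99 + 146 \cdot 99\right) + 24585\right) \left(\left(\frac{16967}{18104} - \frac{10736}{8513}\right) - 27870\right) = \left(\left(-27768 - 155928 + 2574 + 14454\right) + 24585\right) \left(\left(16967 \cdot \frac{1}{18104} - \frac{10736}{8513}\right) - 27870\right) = \left(-166668 + 24585\right) \left(\left(\frac{16967}{18104} - \frac{10736}{8513}\right) - 27870\right) = - 142083 \left(- \frac{49924473}{154119352} - 27870\right) = \left(-142083\right) \left(- \frac{4295356264713}{154119352}\right) = \frac{610297104159217179}{154119352}$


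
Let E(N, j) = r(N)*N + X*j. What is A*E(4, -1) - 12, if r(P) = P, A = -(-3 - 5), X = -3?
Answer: 140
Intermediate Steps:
A = 8 (A = -1*(-8) = 8)
E(N, j) = N² - 3*j (E(N, j) = N*N - 3*j = N² - 3*j)
A*E(4, -1) - 12 = 8*(4² - 3*(-1)) - 12 = 8*(16 + 3) - 12 = 8*19 - 12 = 152 - 12 = 140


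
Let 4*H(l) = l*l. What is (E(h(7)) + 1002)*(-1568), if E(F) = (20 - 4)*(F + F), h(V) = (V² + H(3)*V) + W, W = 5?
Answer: -5070912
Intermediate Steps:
H(l) = l²/4 (H(l) = (l*l)/4 = l²/4)
h(V) = 5 + V² + 9*V/4 (h(V) = (V² + ((¼)*3²)*V) + 5 = (V² + ((¼)*9)*V) + 5 = (V² + 9*V/4) + 5 = 5 + V² + 9*V/4)
E(F) = 32*F (E(F) = 16*(2*F) = 32*F)
(E(h(7)) + 1002)*(-1568) = (32*(5 + 7² + (9/4)*7) + 1002)*(-1568) = (32*(5 + 49 + 63/4) + 1002)*(-1568) = (32*(279/4) + 1002)*(-1568) = (2232 + 1002)*(-1568) = 3234*(-1568) = -5070912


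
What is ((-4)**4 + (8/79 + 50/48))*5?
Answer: 2437715/1896 ≈ 1285.7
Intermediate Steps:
((-4)**4 + (8/79 + 50/48))*5 = (256 + (8*(1/79) + 50*(1/48)))*5 = (256 + (8/79 + 25/24))*5 = (256 + 2167/1896)*5 = (487543/1896)*5 = 2437715/1896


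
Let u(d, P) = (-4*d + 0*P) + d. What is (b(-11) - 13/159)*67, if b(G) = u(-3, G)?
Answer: 95006/159 ≈ 597.52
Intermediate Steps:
u(d, P) = -3*d (u(d, P) = (-4*d + 0) + d = -4*d + d = -3*d)
b(G) = 9 (b(G) = -3*(-3) = 9)
(b(-11) - 13/159)*67 = (9 - 13/159)*67 = (1418/159)*67 = 95006/159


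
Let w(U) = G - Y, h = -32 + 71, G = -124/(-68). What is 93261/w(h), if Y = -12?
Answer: 1585437/235 ≈ 6746.5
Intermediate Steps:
G = 31/17 (G = -124*(-1/68) = 31/17 ≈ 1.8235)
h = 39
w(U) = 235/17 (w(U) = 31/17 - 1*(-12) = 31/17 + 12 = 235/17)
93261/w(h) = 93261/(235/17) = 93261*(17/235) = 1585437/235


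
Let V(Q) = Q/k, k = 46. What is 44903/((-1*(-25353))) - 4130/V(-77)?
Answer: 688574353/278883 ≈ 2469.0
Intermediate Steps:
V(Q) = Q/46
44903/((-1*(-25353))) - 4130/V(-77) = 44903/((-1*(-25353))) - 4130/((1/46)*(-77)) = 44903/25353 - 4130/(-77/46) = 44903*(1/25353) - 4130*(-46/77) = 44903/25353 + 27140/11 = 688574353/278883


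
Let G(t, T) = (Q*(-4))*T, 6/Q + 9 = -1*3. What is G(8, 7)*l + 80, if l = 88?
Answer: 1312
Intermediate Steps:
Q = -½ (Q = 6/(-9 - 1*3) = 6/(-9 - 3) = 6/(-12) = 6*(-1/12) = -½ ≈ -0.50000)
G(t, T) = 2*T (G(t, T) = (-½*(-4))*T = 2*T)
G(8, 7)*l + 80 = (2*7)*88 + 80 = 14*88 + 80 = 1232 + 80 = 1312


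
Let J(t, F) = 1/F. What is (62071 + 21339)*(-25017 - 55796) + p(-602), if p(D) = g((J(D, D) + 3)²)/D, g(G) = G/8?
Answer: -11764644577975055145/1745337664 ≈ -6.7406e+9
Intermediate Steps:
g(G) = G/8 (g(G) = G*(⅛) = G/8)
p(D) = (3 + 1/D)²/(8*D) (p(D) = ((1/D + 3)²/8)/D = ((3 + 1/D)²/8)/D = (3 + 1/D)²/(8*D))
(62071 + 21339)*(-25017 - 55796) + p(-602) = (62071 + 21339)*(-25017 - 55796) + (⅛)*(1 + 3*(-602))²/(-602)³ = 83410*(-80813) + (⅛)*(-1/218167208)*(1 - 1806)² = -6740612330 + (⅛)*(-1/218167208)*(-1805)² = -6740612330 + (⅛)*(-1/218167208)*3258025 = -6740612330 - 3258025/1745337664 = -11764644577975055145/1745337664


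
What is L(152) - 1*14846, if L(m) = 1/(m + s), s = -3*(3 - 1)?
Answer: -2167515/146 ≈ -14846.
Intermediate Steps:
s = -6 (s = -3*2 = -6)
L(m) = 1/(-6 + m) (L(m) = 1/(m - 6) = 1/(-6 + m))
L(152) - 1*14846 = 1/(-6 + 152) - 1*14846 = 1/146 - 14846 = -2167515/146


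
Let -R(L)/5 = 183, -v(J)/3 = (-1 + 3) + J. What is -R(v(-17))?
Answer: 915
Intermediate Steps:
v(J) = -6 - 3*J (v(J) = -3*((-1 + 3) + J) = -3*(2 + J) = -6 - 3*J)
R(L) = -915 (R(L) = -5*183 = -915)
-R(v(-17)) = -1*(-915) = 915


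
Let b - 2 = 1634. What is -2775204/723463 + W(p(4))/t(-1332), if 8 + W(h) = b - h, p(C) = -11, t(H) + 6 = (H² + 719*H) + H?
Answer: -173930730035/45365470878 ≈ -3.8340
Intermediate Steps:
b = 1636 (b = 2 + 1634 = 1636)
t(H) = -6 + H² + 720*H (t(H) = -6 + ((H² + 719*H) + H) = -6 + (H² + 720*H) = -6 + H² + 720*H)
W(h) = 1628 - h (W(h) = -8 + (1636 - h) = 1628 - h)
-2775204/723463 + W(p(4))/t(-1332) = -2775204/723463 + (1628 - 1*(-11))/(-6 + (-1332)² + 720*(-1332)) = -2775204*1/723463 + (1628 + 11)/(-6 + 1774224 - 959040) = -2775204/723463 + 1639/815178 = -173930730035/45365470878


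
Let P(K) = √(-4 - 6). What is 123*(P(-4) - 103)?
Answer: -12669 + 123*I*√10 ≈ -12669.0 + 388.96*I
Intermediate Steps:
P(K) = I*√10 (P(K) = √(-10) = I*√10)
123*(P(-4) - 103) = 123*(I*√10 - 103) = 123*(-103 + I*√10) = -12669 + 123*I*√10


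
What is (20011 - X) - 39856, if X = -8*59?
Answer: -19373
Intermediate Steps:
X = -472
(20011 - X) - 39856 = (20011 - 1*(-472)) - 39856 = (20011 + 472) - 39856 = 20483 - 39856 = -19373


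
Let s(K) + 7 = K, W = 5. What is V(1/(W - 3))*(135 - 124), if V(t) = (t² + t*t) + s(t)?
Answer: -66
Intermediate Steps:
s(K) = -7 + K
V(t) = -7 + t + 2*t² (V(t) = (t² + t*t) + (-7 + t) = (t² + t²) + (-7 + t) = 2*t² + (-7 + t) = -7 + t + 2*t²)
V(1/(W - 3))*(135 - 124) = (-7 + 1/(5 - 3) + 2*(1/(5 - 3))²)*(135 - 124) = (-7 + 1/2 + 2*(1/2)²)*11 = (-7 + ½ + 2*(½)²)*11 = (-7 + ½ + 2*(¼))*11 = (-7 + ½ + ½)*11 = -6*11 = -66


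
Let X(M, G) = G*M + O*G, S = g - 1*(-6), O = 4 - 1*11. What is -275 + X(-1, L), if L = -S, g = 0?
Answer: -227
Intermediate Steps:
O = -7 (O = 4 - 11 = -7)
S = 6 (S = 0 - 1*(-6) = 0 + 6 = 6)
L = -6 (L = -1*6 = -6)
X(M, G) = -7*G + G*M (X(M, G) = G*M - 7*G = -7*G + G*M)
-275 + X(-1, L) = -275 - 6*(-7 - 1) = -275 - 6*(-8) = -275 + 48 = -227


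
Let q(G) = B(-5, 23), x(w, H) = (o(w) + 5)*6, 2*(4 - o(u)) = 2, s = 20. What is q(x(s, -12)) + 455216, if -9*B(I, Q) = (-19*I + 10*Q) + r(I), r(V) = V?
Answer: 4096624/9 ≈ 4.5518e+5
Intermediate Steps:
o(u) = 3 (o(u) = 4 - ½*2 = 4 - 1 = 3)
B(I, Q) = 2*I - 10*Q/9 (B(I, Q) = -((-19*I + 10*Q) + I)/9 = -(-18*I + 10*Q)/9 = 2*I - 10*Q/9)
x(w, H) = 48 (x(w, H) = (3 + 5)*6 = 8*6 = 48)
q(G) = -320/9 (q(G) = 2*(-5) - 10/9*23 = -10 - 230/9 = -320/9)
q(x(s, -12)) + 455216 = -320/9 + 455216 = 4096624/9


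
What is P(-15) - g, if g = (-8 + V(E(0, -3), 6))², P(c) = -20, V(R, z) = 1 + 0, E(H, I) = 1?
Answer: -69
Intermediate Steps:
V(R, z) = 1
g = 49 (g = (-8 + 1)² = (-7)² = 49)
P(-15) - g = -20 - 1*49 = -20 - 49 = -69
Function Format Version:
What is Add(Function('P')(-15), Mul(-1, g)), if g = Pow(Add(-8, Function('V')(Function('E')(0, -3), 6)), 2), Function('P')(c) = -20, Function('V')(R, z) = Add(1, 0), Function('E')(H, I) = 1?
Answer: -69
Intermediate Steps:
Function('V')(R, z) = 1
g = 49 (g = Pow(Add(-8, 1), 2) = Pow(-7, 2) = 49)
Add(Function('P')(-15), Mul(-1, g)) = Add(-20, Mul(-1, 49)) = Add(-20, -49) = -69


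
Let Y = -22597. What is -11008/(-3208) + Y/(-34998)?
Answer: 57218645/14034198 ≈ 4.0771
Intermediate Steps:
-11008/(-3208) + Y/(-34998) = -11008/(-3208) - 22597/(-34998) = -11008*(-1/3208) - 22597*(-1/34998) = 1376/401 + 22597/34998 = 57218645/14034198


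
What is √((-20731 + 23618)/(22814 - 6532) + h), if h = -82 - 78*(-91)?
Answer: √1860013330518/16282 ≈ 83.763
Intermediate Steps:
h = 7016 (h = -82 + 7098 = 7016)
√((-20731 + 23618)/(22814 - 6532) + h) = √((-20731 + 23618)/(22814 - 6532) + 7016) = √(2887/16282 + 7016) = √(114237399/16282) = √1860013330518/16282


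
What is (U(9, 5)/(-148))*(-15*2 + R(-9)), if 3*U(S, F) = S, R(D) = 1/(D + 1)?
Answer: 723/1184 ≈ 0.61064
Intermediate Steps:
R(D) = 1/(1 + D)
U(S, F) = S/3
(U(9, 5)/(-148))*(-15*2 + R(-9)) = (((⅓)*9)/(-148))*(-15*2 + 1/(1 - 9)) = (3*(-1/148))*(-30 + 1/(-8)) = -3*(-30 - ⅛)/148 = -3/148*(-241/8) = 723/1184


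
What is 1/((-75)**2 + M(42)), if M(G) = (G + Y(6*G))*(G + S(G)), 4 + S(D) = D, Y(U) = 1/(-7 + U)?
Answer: 49/440281 ≈ 0.00011129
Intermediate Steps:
S(D) = -4 + D
M(G) = (-4 + 2*G)*(G + 1/(-7 + 6*G)) (M(G) = (G + 1/(-7 + 6*G))*(G + (-4 + G)) = (G + 1/(-7 + 6*G))*(-4 + 2*G) = (-4 + 2*G)*(G + 1/(-7 + 6*G)))
1/((-75)**2 + M(42)) = 1/((-75)**2 + 2*(-2 - 19*42**2 + 6*42**3 + 15*42)/(-7 + 6*42)) = 1/(5625 + 2*(-2 - 19*1764 + 6*74088 + 630)/(-7 + 252)) = 1/(5625 + 2*(-2 - 33516 + 444528 + 630)/245) = 1/(5625 + 2*(1/245)*411640) = 1/(5625 + 164656/49) = 1/(440281/49) = 49/440281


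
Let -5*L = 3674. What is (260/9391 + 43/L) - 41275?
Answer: -1424093154675/34502534 ≈ -41275.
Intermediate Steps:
L = -3674/5 (L = -⅕*3674 = -3674/5 ≈ -734.80)
(260/9391 + 43/L) - 41275 = (260/9391 + 43/(-3674/5)) - 41275 = (260*(1/9391) + 43*(-5/3674)) - 41275 = (260/9391 - 215/3674) - 41275 = -1063825/34502534 - 41275 = -1424093154675/34502534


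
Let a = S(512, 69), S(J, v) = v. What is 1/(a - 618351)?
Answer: -1/618282 ≈ -1.6174e-6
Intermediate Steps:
a = 69
1/(a - 618351) = 1/(69 - 618351) = 1/(-618282) = -1/618282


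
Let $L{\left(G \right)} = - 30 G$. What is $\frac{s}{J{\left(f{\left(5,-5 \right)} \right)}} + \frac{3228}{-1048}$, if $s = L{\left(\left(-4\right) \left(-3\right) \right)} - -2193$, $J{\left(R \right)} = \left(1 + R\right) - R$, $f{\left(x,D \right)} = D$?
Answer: $\frac{479439}{262} \approx 1829.9$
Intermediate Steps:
$J{\left(R \right)} = 1$
$s = 1833$ ($s = - 30 \left(\left(-4\right) \left(-3\right)\right) - -2193 = \left(-30\right) 12 + 2193 = -360 + 2193 = 1833$)
$\frac{s}{J{\left(f{\left(5,-5 \right)} \right)}} + \frac{3228}{-1048} = \frac{1833}{1} + \frac{3228}{-1048} = 1833 \cdot 1 + 3228 \left(- \frac{1}{1048}\right) = 1833 - \frac{807}{262} = \frac{479439}{262}$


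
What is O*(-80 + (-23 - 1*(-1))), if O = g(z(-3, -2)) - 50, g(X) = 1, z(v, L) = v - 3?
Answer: 4998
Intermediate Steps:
z(v, L) = -3 + v
O = -49 (O = 1 - 50 = -49)
O*(-80 + (-23 - 1*(-1))) = -49*(-80 + (-23 - 1*(-1))) = -49*(-80 + (-23 + 1)) = -49*(-80 - 22) = -49*(-102) = 4998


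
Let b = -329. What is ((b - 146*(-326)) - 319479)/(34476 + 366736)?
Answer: -68053/100303 ≈ -0.67847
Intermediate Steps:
((b - 146*(-326)) - 319479)/(34476 + 366736) = ((-329 - 146*(-326)) - 319479)/(34476 + 366736) = ((-329 + 47596) - 319479)/401212 = (47267 - 319479)*(1/401212) = -272212*1/401212 = -68053/100303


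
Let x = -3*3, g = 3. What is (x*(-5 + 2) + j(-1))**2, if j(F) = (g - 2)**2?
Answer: 784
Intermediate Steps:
j(F) = 1 (j(F) = (3 - 2)**2 = 1**2 = 1)
x = -9
(x*(-5 + 2) + j(-1))**2 = (-9*(-5 + 2) + 1)**2 = (-9*(-3) + 1)**2 = (27 + 1)**2 = 28**2 = 784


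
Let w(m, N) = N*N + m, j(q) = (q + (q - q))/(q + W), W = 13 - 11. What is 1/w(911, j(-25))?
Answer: 529/482544 ≈ 0.0010963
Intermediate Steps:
W = 2
j(q) = q/(2 + q) (j(q) = (q + (q - q))/(q + 2) = (q + 0)/(2 + q) = q/(2 + q))
w(m, N) = m + N**2 (w(m, N) = N**2 + m = m + N**2)
1/w(911, j(-25)) = 1/(911 + (-25/(2 - 25))**2) = 1/(911 + (-25/(-23))**2) = 1/(911 + (-25*(-1/23))**2) = 1/(911 + (25/23)**2) = 1/(911 + 625/529) = 1/(482544/529) = 529/482544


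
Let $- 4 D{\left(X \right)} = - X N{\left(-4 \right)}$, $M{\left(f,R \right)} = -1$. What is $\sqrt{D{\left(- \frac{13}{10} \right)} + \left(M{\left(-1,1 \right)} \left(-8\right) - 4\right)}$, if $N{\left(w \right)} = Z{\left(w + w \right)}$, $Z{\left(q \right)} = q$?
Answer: $\frac{\sqrt{165}}{5} \approx 2.569$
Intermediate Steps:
$N{\left(w \right)} = 2 w$ ($N{\left(w \right)} = w + w = 2 w$)
$D{\left(X \right)} = - 2 X$ ($D{\left(X \right)} = - \frac{- X 2 \left(-4\right)}{4} = - \frac{- X \left(-8\right)}{4} = - \frac{8 X}{4} = - 2 X$)
$\sqrt{D{\left(- \frac{13}{10} \right)} + \left(M{\left(-1,1 \right)} \left(-8\right) - 4\right)} = \sqrt{- 2 \left(- \frac{13}{10}\right) - -4} = \sqrt{- 2 \left(\left(-13\right) \frac{1}{10}\right) + \left(8 - 4\right)} = \sqrt{\left(-2\right) \left(- \frac{13}{10}\right) + 4} = \sqrt{\frac{13}{5} + 4} = \sqrt{\frac{33}{5}} = \frac{\sqrt{165}}{5}$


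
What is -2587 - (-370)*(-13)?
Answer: -7397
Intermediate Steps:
-2587 - (-370)*(-13) = -2587 - 1*4810 = -2587 - 4810 = -7397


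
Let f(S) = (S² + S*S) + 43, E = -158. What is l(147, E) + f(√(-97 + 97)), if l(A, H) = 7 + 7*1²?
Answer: 57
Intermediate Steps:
l(A, H) = 14 (l(A, H) = 7 + 7*1 = 7 + 7 = 14)
f(S) = 43 + 2*S² (f(S) = (S² + S²) + 43 = 2*S² + 43 = 43 + 2*S²)
l(147, E) + f(√(-97 + 97)) = 14 + (43 + 2*(√(-97 + 97))²) = 14 + (43 + 2*(√0)²) = 14 + (43 + 2*0²) = 14 + (43 + 2*0) = 14 + (43 + 0) = 14 + 43 = 57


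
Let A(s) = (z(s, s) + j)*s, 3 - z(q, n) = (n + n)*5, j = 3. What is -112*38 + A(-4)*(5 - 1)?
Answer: -4992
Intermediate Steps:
z(q, n) = 3 - 10*n (z(q, n) = 3 - (n + n)*5 = 3 - 2*n*5 = 3 - 10*n)
A(s) = s*(6 - 10*s) (A(s) = ((3 - 10*s) + 3)*s = (6 - 10*s)*s = s*(6 - 10*s))
-112*38 + A(-4)*(5 - 1) = -112*38 + (2*(-4)*(3 - 5*(-4)))*(5 - 1) = -4256 + (2*(-4)*(3 + 20))*4 = -4256 + (2*(-4)*23)*4 = -4256 - 184*4 = -4256 - 736 = -4992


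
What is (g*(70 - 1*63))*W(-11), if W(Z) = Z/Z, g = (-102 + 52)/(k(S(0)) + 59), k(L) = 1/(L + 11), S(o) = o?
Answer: -77/13 ≈ -5.9231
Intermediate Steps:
k(L) = 1/(11 + L)
g = -11/13 (g = (-102 + 52)/(1/(11 + 0) + 59) = -50/(1/11 + 59) = -50/650/11 = -50*11/650 = -11/13 ≈ -0.84615)
W(Z) = 1
(g*(70 - 1*63))*W(-11) = -11*(70 - 1*63)/13*1 = -11*(70 - 63)/13*1 = -11/13*7*1 = -77/13*1 = -77/13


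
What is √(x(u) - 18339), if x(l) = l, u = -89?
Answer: 2*I*√4607 ≈ 135.75*I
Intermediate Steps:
√(x(u) - 18339) = √(-89 - 18339) = √(-18428) = 2*I*√4607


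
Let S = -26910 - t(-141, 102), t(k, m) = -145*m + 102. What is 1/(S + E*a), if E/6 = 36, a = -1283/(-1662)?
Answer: -277/3339306 ≈ -8.2951e-5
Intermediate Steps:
a = 1283/1662 (a = -1283*(-1/1662) = 1283/1662 ≈ 0.77196)
E = 216 (E = 6*36 = 216)
t(k, m) = 102 - 145*m
S = -12222 (S = -26910 - (102 - 145*102) = -26910 - (102 - 14790) = -26910 - 1*(-14688) = -26910 + 14688 = -12222)
1/(S + E*a) = 1/(-12222 + 216*(1283/1662)) = 1/(-12222 + 46188/277) = 1/(-3339306/277) = -277/3339306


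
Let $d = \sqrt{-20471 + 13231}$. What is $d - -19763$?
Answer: $19763 + 2 i \sqrt{1810} \approx 19763.0 + 85.088 i$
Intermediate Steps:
$d = 2 i \sqrt{1810}$ ($d = \sqrt{-7240} = 2 i \sqrt{1810} \approx 85.088 i$)
$d - -19763 = 2 i \sqrt{1810} - -19763 = 2 i \sqrt{1810} + 19763 = 19763 + 2 i \sqrt{1810}$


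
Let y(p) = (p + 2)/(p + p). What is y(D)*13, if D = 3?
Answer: 65/6 ≈ 10.833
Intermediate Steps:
y(p) = (2 + p)/(2*p) (y(p) = (2 + p)/((2*p)) = (2 + p)*(1/(2*p)) = (2 + p)/(2*p))
y(D)*13 = ((1/2)*(2 + 3)/3)*13 = ((1/2)*(1/3)*5)*13 = (5/6)*13 = 65/6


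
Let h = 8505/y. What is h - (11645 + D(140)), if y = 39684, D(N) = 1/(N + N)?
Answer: -10782609057/925960 ≈ -11645.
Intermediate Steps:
D(N) = 1/(2*N)
h = 2835/13228 (h = 8505/39684 = 8505*(1/39684) = 2835/13228 ≈ 0.21432)
h - (11645 + D(140)) = 2835/13228 - (11645 + (½)/140) = 2835/13228 - (11645 + (½)*(1/140)) = 2835/13228 - (11645 + 1/280) = 2835/13228 - 1*3260601/280 = 2835/13228 - 3260601/280 = -10782609057/925960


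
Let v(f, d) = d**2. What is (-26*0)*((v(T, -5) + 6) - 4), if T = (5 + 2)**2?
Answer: 0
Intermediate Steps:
T = 49 (T = 7**2 = 49)
(-26*0)*((v(T, -5) + 6) - 4) = (-26*0)*(((-5)**2 + 6) - 4) = 0*((25 + 6) - 4) = 0*(31 - 4) = 0*27 = 0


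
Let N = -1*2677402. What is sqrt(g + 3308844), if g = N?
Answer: sqrt(631442) ≈ 794.63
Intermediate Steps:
N = -2677402
g = -2677402
sqrt(g + 3308844) = sqrt(-2677402 + 3308844) = sqrt(631442)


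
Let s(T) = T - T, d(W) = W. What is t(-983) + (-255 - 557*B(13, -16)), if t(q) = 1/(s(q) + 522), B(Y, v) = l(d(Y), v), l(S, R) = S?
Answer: -3912911/522 ≈ -7496.0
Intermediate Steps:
s(T) = 0
B(Y, v) = Y
t(q) = 1/522 (t(q) = 1/(0 + 522) = 1/522)
t(-983) + (-255 - 557*B(13, -16)) = 1/522 + (-255 - 557*13) = 1/522 + (-255 - 7241) = 1/522 - 7496 = -3912911/522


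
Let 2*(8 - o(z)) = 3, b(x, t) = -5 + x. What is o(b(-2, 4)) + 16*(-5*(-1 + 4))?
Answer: -467/2 ≈ -233.50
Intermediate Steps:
o(z) = 13/2 (o(z) = 8 - 1/2*3 = 8 - 3/2 = 13/2)
o(b(-2, 4)) + 16*(-5*(-1 + 4)) = 13/2 + 16*(-5*(-1 + 4)) = 13/2 + 16*(-5*3) = 13/2 + 16*(-15) = 13/2 - 240 = -467/2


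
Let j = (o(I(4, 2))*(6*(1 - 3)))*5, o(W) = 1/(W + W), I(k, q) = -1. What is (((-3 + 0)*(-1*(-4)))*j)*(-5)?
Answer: 1800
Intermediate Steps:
o(W) = 1/(2*W)
j = 30 (j = (((½)/(-1))*(6*(1 - 3)))*5 = (((½)*(-1))*(6*(-2)))*5 = -½*(-12)*5 = 6*5 = 30)
(((-3 + 0)*(-1*(-4)))*j)*(-5) = (((-3 + 0)*(-1*(-4)))*30)*(-5) = (-3*4*30)*(-5) = -12*30*(-5) = -360*(-5) = 1800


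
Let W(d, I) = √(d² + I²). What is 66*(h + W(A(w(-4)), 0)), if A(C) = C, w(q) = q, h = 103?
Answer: 7062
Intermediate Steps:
W(d, I) = √(I² + d²)
66*(h + W(A(w(-4)), 0)) = 66*(103 + √(0² + (-4)²)) = 66*(103 + √(0 + 16)) = 66*(103 + √16) = 66*(103 + 4) = 66*107 = 7062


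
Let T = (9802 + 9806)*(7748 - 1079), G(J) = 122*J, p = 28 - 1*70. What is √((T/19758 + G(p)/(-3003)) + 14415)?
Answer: √4664441227813367/470899 ≈ 145.03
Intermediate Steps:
p = -42 (p = 28 - 70 = -42)
T = 130765752 (T = 19608*6669 = 130765752)
√((T/19758 + G(p)/(-3003)) + 14415) = √((130765752/19758 + (122*(-42))/(-3003)) + 14415) = √((130765752*(1/19758) - 5124*(-1/3003)) + 14415) = √((21794292/3293 + 244/143) + 14415) = √(3117387248/470899 + 14415) = √(9905396333/470899) = √4664441227813367/470899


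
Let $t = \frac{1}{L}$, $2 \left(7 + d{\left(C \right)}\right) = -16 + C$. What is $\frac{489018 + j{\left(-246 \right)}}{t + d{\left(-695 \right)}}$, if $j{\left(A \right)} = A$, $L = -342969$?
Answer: $- \frac{335267288136}{248652527} \approx -1348.3$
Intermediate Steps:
$d{\left(C \right)} = -15 + \frac{C}{2}$ ($d{\left(C \right)} = -7 + \frac{-16 + C}{2} = -7 + \left(-8 + \frac{C}{2}\right) = -15 + \frac{C}{2}$)
$t = - \frac{1}{342969}$ ($t = \frac{1}{-342969} = - \frac{1}{342969} \approx -2.9157 \cdot 10^{-6}$)
$\frac{489018 + j{\left(-246 \right)}}{t + d{\left(-695 \right)}} = \frac{489018 - 246}{- \frac{1}{342969} + \left(-15 + \frac{1}{2} \left(-695\right)\right)} = \frac{488772}{- \frac{1}{342969} - \frac{725}{2}} = \frac{488772}{- \frac{248652527}{685938}} = 488772 \left(- \frac{685938}{248652527}\right) = - \frac{335267288136}{248652527}$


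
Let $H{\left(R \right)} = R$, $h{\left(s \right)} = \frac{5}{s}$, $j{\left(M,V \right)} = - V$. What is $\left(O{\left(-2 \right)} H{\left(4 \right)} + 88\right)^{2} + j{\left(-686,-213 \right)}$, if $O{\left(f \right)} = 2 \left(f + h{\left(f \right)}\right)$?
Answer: $2917$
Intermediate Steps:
$O{\left(f \right)} = 2 f + \frac{10}{f}$ ($O{\left(f \right)} = 2 \left(f + \frac{5}{f}\right) = 2 f + \frac{10}{f}$)
$\left(O{\left(-2 \right)} H{\left(4 \right)} + 88\right)^{2} + j{\left(-686,-213 \right)} = \left(\left(2 \left(-2\right) + \frac{10}{-2}\right) 4 + 88\right)^{2} - -213 = \left(\left(-4 + 10 \left(- \frac{1}{2}\right)\right) 4 + 88\right)^{2} + 213 = \left(\left(-4 - 5\right) 4 + 88\right)^{2} + 213 = \left(\left(-9\right) 4 + 88\right)^{2} + 213 = \left(-36 + 88\right)^{2} + 213 = 52^{2} + 213 = 2704 + 213 = 2917$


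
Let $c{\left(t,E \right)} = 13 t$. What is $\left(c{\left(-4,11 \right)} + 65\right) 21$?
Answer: $273$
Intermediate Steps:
$\left(c{\left(-4,11 \right)} + 65\right) 21 = \left(13 \left(-4\right) + 65\right) 21 = \left(-52 + 65\right) 21 = 13 \cdot 21 = 273$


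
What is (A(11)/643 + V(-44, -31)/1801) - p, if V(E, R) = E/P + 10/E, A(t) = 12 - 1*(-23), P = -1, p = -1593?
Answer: 40586780957/25476946 ≈ 1593.1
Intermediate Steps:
A(t) = 35 (A(t) = 12 + 23 = 35)
V(E, R) = -E + 10/E (V(E, R) = E/(-1) + 10/E = E*(-1) + 10/E = -E + 10/E)
(A(11)/643 + V(-44, -31)/1801) - p = (35/643 + (-1*(-44) + 10/(-44))/1801) - 1*(-1593) = (35*(1/643) + (44 + 10*(-1/44))*(1/1801)) + 1593 = (35/643 + (44 - 5/22)*(1/1801)) + 1593 = (35/643 + (963/22)*(1/1801)) + 1593 = (35/643 + 963/39622) + 1593 = 2005979/25476946 + 1593 = 40586780957/25476946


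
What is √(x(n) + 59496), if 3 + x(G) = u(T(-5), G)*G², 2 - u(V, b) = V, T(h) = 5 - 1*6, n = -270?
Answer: √278193 ≈ 527.44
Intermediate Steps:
T(h) = -1 (T(h) = 5 - 6 = -1)
u(V, b) = 2 - V
x(G) = -3 + 3*G² (x(G) = -3 + (2 - 1*(-1))*G² = -3 + (2 + 1)*G² = -3 + 3*G²)
√(x(n) + 59496) = √((-3 + 3*(-270)²) + 59496) = √((-3 + 3*72900) + 59496) = √((-3 + 218700) + 59496) = √(218697 + 59496) = √278193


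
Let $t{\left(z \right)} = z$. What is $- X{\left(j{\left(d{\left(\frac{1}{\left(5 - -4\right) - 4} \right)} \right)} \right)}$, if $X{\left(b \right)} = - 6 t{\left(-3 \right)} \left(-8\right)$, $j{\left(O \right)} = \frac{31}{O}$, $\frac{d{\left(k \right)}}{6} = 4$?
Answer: $144$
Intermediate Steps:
$d{\left(k \right)} = 24$ ($d{\left(k \right)} = 6 \cdot 4 = 24$)
$X{\left(b \right)} = -144$ ($X{\left(b \right)} = \left(-6\right) \left(-3\right) \left(-8\right) = 18 \left(-8\right) = -144$)
$- X{\left(j{\left(d{\left(\frac{1}{\left(5 - -4\right) - 4} \right)} \right)} \right)} = \left(-1\right) \left(-144\right) = 144$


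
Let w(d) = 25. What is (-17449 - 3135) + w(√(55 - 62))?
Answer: -20559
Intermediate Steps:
(-17449 - 3135) + w(√(55 - 62)) = (-17449 - 3135) + 25 = -20584 + 25 = -20559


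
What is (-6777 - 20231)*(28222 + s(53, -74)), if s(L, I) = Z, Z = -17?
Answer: -761760640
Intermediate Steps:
s(L, I) = -17
(-6777 - 20231)*(28222 + s(53, -74)) = (-6777 - 20231)*(28222 - 17) = -27008*28205 = -761760640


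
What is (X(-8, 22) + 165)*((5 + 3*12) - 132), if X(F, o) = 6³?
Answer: -34671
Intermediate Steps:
X(F, o) = 216
(X(-8, 22) + 165)*((5 + 3*12) - 132) = (216 + 165)*((5 + 3*12) - 132) = 381*((5 + 36) - 132) = 381*(41 - 132) = 381*(-91) = -34671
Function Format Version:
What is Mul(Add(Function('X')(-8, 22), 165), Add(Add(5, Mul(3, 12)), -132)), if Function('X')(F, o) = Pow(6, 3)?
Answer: -34671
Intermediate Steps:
Function('X')(F, o) = 216
Mul(Add(Function('X')(-8, 22), 165), Add(Add(5, Mul(3, 12)), -132)) = Mul(Add(216, 165), Add(Add(5, Mul(3, 12)), -132)) = Mul(381, Add(Add(5, 36), -132)) = Mul(381, Add(41, -132)) = Mul(381, -91) = -34671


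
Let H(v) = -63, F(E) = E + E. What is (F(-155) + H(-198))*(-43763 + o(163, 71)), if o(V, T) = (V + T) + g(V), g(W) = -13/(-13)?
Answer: 16235944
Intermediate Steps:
g(W) = 1 (g(W) = -13*(-1/13) = 1)
F(E) = 2*E
o(V, T) = 1 + T + V (o(V, T) = (V + T) + 1 = (T + V) + 1 = 1 + T + V)
(F(-155) + H(-198))*(-43763 + o(163, 71)) = (2*(-155) - 63)*(-43763 + (1 + 71 + 163)) = (-310 - 63)*(-43763 + 235) = -373*(-43528) = 16235944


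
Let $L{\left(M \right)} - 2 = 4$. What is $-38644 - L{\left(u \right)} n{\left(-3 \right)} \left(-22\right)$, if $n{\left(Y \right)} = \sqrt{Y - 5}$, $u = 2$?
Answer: $-38644 + 264 i \sqrt{2} \approx -38644.0 + 373.35 i$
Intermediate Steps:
$L{\left(M \right)} = 6$ ($L{\left(M \right)} = 2 + 4 = 6$)
$n{\left(Y \right)} = \sqrt{-5 + Y}$
$-38644 - L{\left(u \right)} n{\left(-3 \right)} \left(-22\right) = -38644 - 6 \sqrt{-5 - 3} \left(-22\right) = -38644 - 6 \sqrt{-8} \left(-22\right) = -38644 - 6 \cdot 2 i \sqrt{2} \left(-22\right) = -38644 - 12 i \sqrt{2} \left(-22\right) = -38644 - - 264 i \sqrt{2} = -38644 + 264 i \sqrt{2}$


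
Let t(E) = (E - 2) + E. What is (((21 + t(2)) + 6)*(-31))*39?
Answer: -35061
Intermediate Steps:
t(E) = -2 + 2*E (t(E) = (-2 + E) + E = -2 + 2*E)
(((21 + t(2)) + 6)*(-31))*39 = (((21 + (-2 + 2*2)) + 6)*(-31))*39 = (((21 + (-2 + 4)) + 6)*(-31))*39 = (((21 + 2) + 6)*(-31))*39 = ((23 + 6)*(-31))*39 = (29*(-31))*39 = -899*39 = -35061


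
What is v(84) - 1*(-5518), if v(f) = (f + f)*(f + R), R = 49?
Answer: 27862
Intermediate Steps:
v(f) = 2*f*(49 + f) (v(f) = (f + f)*(f + 49) = (2*f)*(49 + f) = 2*f*(49 + f))
v(84) - 1*(-5518) = 2*84*(49 + 84) - 1*(-5518) = 2*84*133 + 5518 = 22344 + 5518 = 27862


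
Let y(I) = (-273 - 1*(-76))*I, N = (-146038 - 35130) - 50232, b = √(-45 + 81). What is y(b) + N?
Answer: -232582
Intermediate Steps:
b = 6 (b = √36 = 6)
N = -231400 (N = -181168 - 50232 = -231400)
y(I) = -197*I (y(I) = (-273 + 76)*I = -197*I)
y(b) + N = -197*6 - 231400 = -1182 - 231400 = -232582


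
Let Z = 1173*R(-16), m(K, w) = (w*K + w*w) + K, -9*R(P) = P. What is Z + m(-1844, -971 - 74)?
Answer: 9057739/3 ≈ 3.0192e+6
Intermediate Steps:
R(P) = -P/9
m(K, w) = K + w² + K*w (m(K, w) = (K*w + w²) + K = (w² + K*w) + K = K + w² + K*w)
Z = 6256/3 (Z = 1173*(-⅑*(-16)) = 1173*(16/9) = 6256/3 ≈ 2085.3)
Z + m(-1844, -971 - 74) = 6256/3 + (-1844 + (-971 - 74)² - 1844*(-971 - 74)) = 6256/3 + (-1844 + (-1045)² - 1844*(-1045)) = 6256/3 + (-1844 + 1092025 + 1926980) = 6256/3 + 3017161 = 9057739/3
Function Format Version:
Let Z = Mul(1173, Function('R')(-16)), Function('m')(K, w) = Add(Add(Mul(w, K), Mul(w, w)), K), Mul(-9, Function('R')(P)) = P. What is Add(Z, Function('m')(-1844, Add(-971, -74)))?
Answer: Rational(9057739, 3) ≈ 3.0192e+6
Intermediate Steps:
Function('R')(P) = Mul(Rational(-1, 9), P)
Function('m')(K, w) = Add(K, Pow(w, 2), Mul(K, w)) (Function('m')(K, w) = Add(Add(Mul(K, w), Pow(w, 2)), K) = Add(Add(Pow(w, 2), Mul(K, w)), K) = Add(K, Pow(w, 2), Mul(K, w)))
Z = Rational(6256, 3) (Z = Mul(1173, Mul(Rational(-1, 9), -16)) = Mul(1173, Rational(16, 9)) = Rational(6256, 3) ≈ 2085.3)
Add(Z, Function('m')(-1844, Add(-971, -74))) = Add(Rational(6256, 3), Add(-1844, Pow(Add(-971, -74), 2), Mul(-1844, Add(-971, -74)))) = Add(Rational(6256, 3), Add(-1844, Pow(-1045, 2), Mul(-1844, -1045))) = Add(Rational(6256, 3), Add(-1844, 1092025, 1926980)) = Add(Rational(6256, 3), 3017161) = Rational(9057739, 3)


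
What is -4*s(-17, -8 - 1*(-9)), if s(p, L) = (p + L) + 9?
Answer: 28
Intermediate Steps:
s(p, L) = 9 + L + p (s(p, L) = (L + p) + 9 = 9 + L + p)
-4*s(-17, -8 - 1*(-9)) = -4*(9 + (-8 - 1*(-9)) - 17) = -4*(9 + (-8 + 9) - 17) = -4*(9 + 1 - 17) = -4*(-7) = 28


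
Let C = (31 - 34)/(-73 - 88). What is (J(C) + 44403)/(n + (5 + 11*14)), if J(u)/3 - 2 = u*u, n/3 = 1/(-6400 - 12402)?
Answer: 1030641224392/3690058015 ≈ 279.30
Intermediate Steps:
C = 3/161 (C = -3/(-161) = -3*(-1/161) = 3/161 ≈ 0.018634)
n = -3/18802 (n = 3/(-6400 - 12402) = 3/(-18802) = 3*(-1/18802) = -3/18802 ≈ -0.00015956)
J(u) = 6 + 3*u² (J(u) = 6 + 3*(u*u) = 6 + 3*u²)
(J(C) + 44403)/(n + (5 + 11*14)) = ((6 + 3*(3/161)²) + 44403)/(-3/18802 + (5 + 11*14)) = ((6 + 3*(9/25921)) + 44403)/(-3/18802 + (5 + 154)) = ((6 + 27/25921) + 44403)/(-3/18802 + 159) = (155553/25921 + 44403)/(2989515/18802) = (1151125716/25921)*(18802/2989515) = 1030641224392/3690058015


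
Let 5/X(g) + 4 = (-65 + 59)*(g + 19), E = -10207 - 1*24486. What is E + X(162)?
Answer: -7563075/218 ≈ -34693.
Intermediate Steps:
E = -34693 (E = -10207 - 24486 = -34693)
X(g) = 5/(-118 - 6*g) (X(g) = 5/(-4 + (-65 + 59)*(g + 19)) = 5/(-4 - 6*(19 + g)) = 5/(-4 + (-114 - 6*g)) = 5/(-118 - 6*g))
E + X(162) = -34693 - 5/(118 + 6*162) = -34693 - 5/(118 + 972) = -34693 - 5/1090 = -34693 - 5*1/1090 = -34693 - 1/218 = -7563075/218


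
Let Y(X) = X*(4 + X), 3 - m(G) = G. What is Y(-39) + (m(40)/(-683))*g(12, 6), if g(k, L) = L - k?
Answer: 932073/683 ≈ 1364.7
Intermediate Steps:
m(G) = 3 - G
Y(-39) + (m(40)/(-683))*g(12, 6) = -39*(4 - 39) + ((3 - 1*40)/(-683))*(6 - 1*12) = -39*(-35) + ((3 - 40)*(-1/683))*(6 - 12) = 1365 - 37*(-1/683)*(-6) = 1365 + (37/683)*(-6) = 1365 - 222/683 = 932073/683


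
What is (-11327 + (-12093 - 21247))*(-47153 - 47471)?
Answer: 4226570208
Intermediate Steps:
(-11327 + (-12093 - 21247))*(-47153 - 47471) = (-11327 - 33340)*(-94624) = -44667*(-94624) = 4226570208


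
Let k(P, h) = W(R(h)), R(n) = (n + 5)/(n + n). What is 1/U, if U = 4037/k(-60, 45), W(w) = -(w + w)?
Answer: -10/36333 ≈ -0.00027523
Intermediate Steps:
R(n) = (5 + n)/(2*n) (R(n) = (5 + n)/((2*n)) = (5 + n)*(1/(2*n)) = (5 + n)/(2*n))
W(w) = -2*w
k(P, h) = -(5 + h)/h
U = -36333/10 (U = 4037/(((-5 - 1*45)/45)) = 4037/(((-5 - 45)/45)) = 4037/(((1/45)*(-50))) = 4037/(-10/9) = 4037*(-9/10) = -36333/10 ≈ -3633.3)
1/U = 1/(-36333/10) = -10/36333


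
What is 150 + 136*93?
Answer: 12798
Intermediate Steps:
150 + 136*93 = 150 + 12648 = 12798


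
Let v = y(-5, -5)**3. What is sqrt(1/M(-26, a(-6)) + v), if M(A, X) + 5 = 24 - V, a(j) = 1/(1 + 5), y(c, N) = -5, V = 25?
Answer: I*sqrt(4506)/6 ≈ 11.188*I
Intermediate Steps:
a(j) = 1/6
v = -125 (v = (-5)**3 = -125)
M(A, X) = -6 (M(A, X) = -5 + (24 - 1*25) = -5 + (24 - 25) = -5 - 1 = -6)
sqrt(1/M(-26, a(-6)) + v) = sqrt(1/(-6) - 125) = sqrt(-1/6 - 125) = sqrt(-751/6) = I*sqrt(4506)/6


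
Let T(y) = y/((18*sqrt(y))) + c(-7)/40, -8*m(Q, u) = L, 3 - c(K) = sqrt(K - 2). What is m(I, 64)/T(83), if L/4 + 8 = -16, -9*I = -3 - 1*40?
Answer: 4320/(27 - 27*I + 20*sqrt(83)) ≈ 20.311 + 2.6213*I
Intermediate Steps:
I = 43/9 (I = -(-3 - 1*40)/9 = -(-3 - 40)/9 = -1/9*(-43) = 43/9 ≈ 4.7778)
c(K) = 3 - sqrt(-2 + K) (c(K) = 3 - sqrt(K - 2) = 3 - sqrt(-2 + K))
L = -96 (L = -32 + 4*(-16) = -32 - 64 = -96)
m(Q, u) = 12 (m(Q, u) = -1/8*(-96) = 12)
T(y) = 3/40 - 3*I/40 + sqrt(y)/18 (T(y) = y/((18*sqrt(y))) + (3 - sqrt(-2 - 7))/40 = y*(1/(18*sqrt(y))) + (3 - sqrt(-9))*(1/40) = sqrt(y)/18 + (3 - 3*I)*(1/40) = sqrt(y)/18 + (3/40 - 3*I/40) = 3/40 - 3*I/40 + sqrt(y)/18)
m(I, 64)/T(83) = 12/(3/40 - 3*I/40 + sqrt(83)/18)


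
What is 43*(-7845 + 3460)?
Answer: -188555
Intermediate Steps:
43*(-7845 + 3460) = 43*(-4385) = -188555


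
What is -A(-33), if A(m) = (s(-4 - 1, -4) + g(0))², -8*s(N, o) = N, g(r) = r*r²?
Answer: -25/64 ≈ -0.39063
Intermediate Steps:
g(r) = r³
s(N, o) = -N/8
A(m) = 25/64 (A(m) = (-(-4 - 1)/8 + 0³)² = (-⅛*(-5) + 0)² = (5/8 + 0)² = (5/8)² = 25/64)
-A(-33) = -1*25/64 = -25/64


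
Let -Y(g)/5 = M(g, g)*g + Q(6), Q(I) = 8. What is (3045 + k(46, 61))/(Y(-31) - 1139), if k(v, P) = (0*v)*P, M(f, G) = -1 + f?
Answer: -435/877 ≈ -0.49601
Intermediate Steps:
k(v, P) = 0 (k(v, P) = 0*P = 0)
Y(g) = -40 - 5*g*(-1 + g) (Y(g) = -5*((-1 + g)*g + 8) = -5*(g*(-1 + g) + 8) = -5*(8 + g*(-1 + g)) = -40 - 5*g*(-1 + g))
(3045 + k(46, 61))/(Y(-31) - 1139) = (3045 + 0)/((-40 - 5*(-31)² + 5*(-31)) - 1139) = 3045/((-40 - 5*961 - 155) - 1139) = 3045/((-40 - 4805 - 155) - 1139) = 3045/(-5000 - 1139) = 3045/(-6139) = 3045*(-1/6139) = -435/877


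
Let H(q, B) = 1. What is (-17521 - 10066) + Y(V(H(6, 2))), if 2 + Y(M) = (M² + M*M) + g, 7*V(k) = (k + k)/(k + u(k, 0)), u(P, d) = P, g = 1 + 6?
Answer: -1351516/49 ≈ -27582.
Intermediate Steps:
g = 7
V(k) = ⅐ (V(k) = ((k + k)/(k + k))/7 = ((2*k)/((2*k)))/7 = ((2*k)*(1/(2*k)))/7 = (⅐)*1 = ⅐)
Y(M) = 5 + 2*M² (Y(M) = -2 + ((M² + M*M) + 7) = -2 + ((M² + M²) + 7) = -2 + (2*M² + 7) = -2 + (7 + 2*M²) = 5 + 2*M²)
(-17521 - 10066) + Y(V(H(6, 2))) = (-17521 - 10066) + (5 + 2*(⅐)²) = -27587 + (5 + 2*(1/49)) = -27587 + (5 + 2/49) = -27587 + 247/49 = -1351516/49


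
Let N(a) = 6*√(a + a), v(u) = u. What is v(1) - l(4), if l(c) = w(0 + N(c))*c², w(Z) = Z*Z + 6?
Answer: -4703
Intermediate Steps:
N(a) = 6*√2*√a (N(a) = 6*√(2*a) = 6*(√2*√a) = 6*√2*√a)
w(Z) = 6 + Z² (w(Z) = Z² + 6 = 6 + Z²)
l(c) = c²*(6 + 72*c) (l(c) = (6 + (0 + 6*√2*√c)²)*c² = (6 + (6*√2*√c)²)*c² = (6 + 72*c)*c² = c²*(6 + 72*c))
v(1) - l(4) = 1 - 4²*(6 + 72*4) = 1 - 16*(6 + 288) = 1 - 16*294 = 1 - 1*4704 = 1 - 4704 = -4703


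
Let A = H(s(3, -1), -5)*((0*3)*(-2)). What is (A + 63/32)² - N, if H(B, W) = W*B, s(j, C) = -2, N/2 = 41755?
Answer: -85510271/1024 ≈ -83506.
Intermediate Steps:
N = 83510 (N = 2*41755 = 83510)
H(B, W) = B*W
A = 0 (A = (-2*(-5))*((0*3)*(-2)) = 10*(0*(-2)) = 10*0 = 0)
(A + 63/32)² - N = (0 + 63/32)² - 1*83510 = (0 + 63*(1/32))² - 83510 = (0 + 63/32)² - 83510 = (63/32)² - 83510 = 3969/1024 - 83510 = -85510271/1024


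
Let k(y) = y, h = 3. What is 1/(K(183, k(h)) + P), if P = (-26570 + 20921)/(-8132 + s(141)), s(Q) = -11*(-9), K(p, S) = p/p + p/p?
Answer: 8033/21715 ≈ 0.36993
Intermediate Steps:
K(p, S) = 2 (K(p, S) = 1 + 1 = 2)
s(Q) = 99
P = 5649/8033 (P = (-26570 + 20921)/(-8132 + 99) = -5649/(-8033) = -5649*(-1/8033) = 5649/8033 ≈ 0.70322)
1/(K(183, k(h)) + P) = 1/(2 + 5649/8033) = 1/(21715/8033) = 8033/21715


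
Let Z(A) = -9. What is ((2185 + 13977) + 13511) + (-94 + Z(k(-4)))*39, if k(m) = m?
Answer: 25656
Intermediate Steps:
((2185 + 13977) + 13511) + (-94 + Z(k(-4)))*39 = ((2185 + 13977) + 13511) + (-94 - 9)*39 = (16162 + 13511) - 103*39 = 29673 - 4017 = 25656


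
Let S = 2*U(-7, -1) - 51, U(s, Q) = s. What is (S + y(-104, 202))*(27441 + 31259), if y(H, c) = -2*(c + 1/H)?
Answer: -357879225/13 ≈ -2.7529e+7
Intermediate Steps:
S = -65 (S = 2*(-7) - 51 = -14 - 51 = -65)
y(H, c) = -2*c - 2/H
(S + y(-104, 202))*(27441 + 31259) = (-65 + (-2*202 - 2/(-104)))*(27441 + 31259) = (-65 + (-404 - 2*(-1/104)))*58700 = (-65 + (-404 + 1/52))*58700 = (-65 - 21007/52)*58700 = -24387/52*58700 = -357879225/13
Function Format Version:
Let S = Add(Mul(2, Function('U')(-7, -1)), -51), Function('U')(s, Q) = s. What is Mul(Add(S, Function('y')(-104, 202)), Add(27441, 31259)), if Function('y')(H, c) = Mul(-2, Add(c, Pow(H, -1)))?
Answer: Rational(-357879225, 13) ≈ -2.7529e+7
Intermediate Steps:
S = -65 (S = Add(Mul(2, -7), -51) = Add(-14, -51) = -65)
Function('y')(H, c) = Add(Mul(-2, c), Mul(-2, Pow(H, -1)))
Mul(Add(S, Function('y')(-104, 202)), Add(27441, 31259)) = Mul(Add(-65, Add(Mul(-2, 202), Mul(-2, Pow(-104, -1)))), Add(27441, 31259)) = Mul(Add(-65, Add(-404, Mul(-2, Rational(-1, 104)))), 58700) = Mul(Add(-65, Add(-404, Rational(1, 52))), 58700) = Mul(Add(-65, Rational(-21007, 52)), 58700) = Mul(Rational(-24387, 52), 58700) = Rational(-357879225, 13)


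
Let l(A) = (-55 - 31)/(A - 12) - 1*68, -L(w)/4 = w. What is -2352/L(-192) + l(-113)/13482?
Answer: -5907991/1926000 ≈ -3.0675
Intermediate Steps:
L(w) = -4*w
l(A) = -68 - 86/(-12 + A) (l(A) = -86/(-12 + A) - 68 = -68 - 86/(-12 + A))
-2352/L(-192) + l(-113)/13482 = -2352/((-4*(-192))) + (2*(365 - 34*(-113))/(-12 - 113))/13482 = -2352/768 + (2*(365 + 3842)/(-125))*(1/13482) = -2352*1/768 + (2*(-1/125)*4207)*(1/13482) = -49/16 - 8414/125*1/13482 = -49/16 - 601/120375 = -5907991/1926000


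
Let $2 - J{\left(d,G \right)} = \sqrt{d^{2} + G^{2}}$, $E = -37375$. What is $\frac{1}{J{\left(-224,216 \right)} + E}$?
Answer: $- \frac{37373}{1396644297} + \frac{8 \sqrt{1513}}{1396644297} \approx -2.6536 \cdot 10^{-5}$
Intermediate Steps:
$J{\left(d,G \right)} = 2 - \sqrt{G^{2} + d^{2}}$ ($J{\left(d,G \right)} = 2 - \sqrt{d^{2} + G^{2}} = 2 - \sqrt{G^{2} + d^{2}}$)
$\frac{1}{J{\left(-224,216 \right)} + E} = \frac{1}{\left(2 - \sqrt{216^{2} + \left(-224\right)^{2}}\right) - 37375} = \frac{1}{\left(2 - \sqrt{46656 + 50176}\right) - 37375} = \frac{1}{\left(2 - \sqrt{96832}\right) - 37375} = \frac{1}{\left(2 - 8 \sqrt{1513}\right) - 37375} = \frac{1}{-37373 - 8 \sqrt{1513}}$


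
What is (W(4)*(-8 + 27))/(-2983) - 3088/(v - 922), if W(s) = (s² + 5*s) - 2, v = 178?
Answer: 57440/14601 ≈ 3.9340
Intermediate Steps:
W(s) = -2 + s² + 5*s
(W(4)*(-8 + 27))/(-2983) - 3088/(v - 922) = ((-2 + 4² + 5*4)*(-8 + 27))/(-2983) - 3088/(178 - 922) = ((-2 + 16 + 20)*19)*(-1/2983) - 3088/(-744) = (34*19)*(-1/2983) - 3088*(-1/744) = 646*(-1/2983) + 386/93 = -34/157 + 386/93 = 57440/14601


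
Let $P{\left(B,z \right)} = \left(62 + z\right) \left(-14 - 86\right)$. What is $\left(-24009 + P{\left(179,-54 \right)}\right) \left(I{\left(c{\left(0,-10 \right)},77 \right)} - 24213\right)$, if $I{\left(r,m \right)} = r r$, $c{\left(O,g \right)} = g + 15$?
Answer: $600080092$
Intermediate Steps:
$c{\left(O,g \right)} = 15 + g$
$P{\left(B,z \right)} = -6200 - 100 z$ ($P{\left(B,z \right)} = \left(62 + z\right) \left(-100\right) = -6200 - 100 z$)
$I{\left(r,m \right)} = r^{2}$
$\left(-24009 + P{\left(179,-54 \right)}\right) \left(I{\left(c{\left(0,-10 \right)},77 \right)} - 24213\right) = \left(-24009 - 800\right) \left(\left(15 - 10\right)^{2} - 24213\right) = \left(-24009 + \left(-6200 + 5400\right)\right) \left(5^{2} - 24213\right) = \left(-24009 - 800\right) \left(25 - 24213\right) = \left(-24809\right) \left(-24188\right) = 600080092$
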